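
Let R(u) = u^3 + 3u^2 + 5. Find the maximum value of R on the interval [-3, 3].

59

R'(u) = 3u^2 + 6u, which vanishes at u = -2 and u = 0.
Compare values at every candidate in [-3, 3]: R(-3) = 5,  R(-2) = 9,  R(0) = 5,  R(3) = 59.
The maximum over the interval is 59, attained at u = 3.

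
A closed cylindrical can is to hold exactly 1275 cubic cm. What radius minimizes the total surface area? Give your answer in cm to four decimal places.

5.8764

With radius r and height h, πr²h = 1275 so h = 1275/(πr²), and S(r) = 2πr² + 2πrh = 2πr² + 2·1275/r.
S'(r) = 4πr − 2·1275/r² = 0 ⇒ r³ = 1275/(2π), so r ≈ 5.8764 and h = 2r ≈ 11.7528.
S''(r) = 4π + 4·1275/r³ > 0, so this is the minimum; S ≈ 650.9106.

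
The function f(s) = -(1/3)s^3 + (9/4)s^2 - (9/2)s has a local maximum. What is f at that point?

-9/4

f'(s) = -s^2 + (9/2)s - 9/2 = 0 at s = 3/2, 3.
Since f''(s) = -2s + 9/2, we get f''(3/2) = 3/2 > 0 ⇒ local minimum; f''(3) = -3/2 < 0 ⇒ local maximum.
So the local maximum value is f(3) = -9/4.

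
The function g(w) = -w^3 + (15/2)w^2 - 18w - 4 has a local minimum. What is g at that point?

-18

g'(w) = -3w^2 + 15w - 18. Setting g'(w) = 0 gives w ∈ {2, 3}.
Second-derivative test with g''(w) = -6w + 15: g''(2) = 3 > 0 ⇒ local minimum; g''(3) = -3 < 0 ⇒ local maximum.
The local minimum is g(2) = -18.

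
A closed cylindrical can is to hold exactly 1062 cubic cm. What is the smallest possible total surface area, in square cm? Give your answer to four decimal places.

With radius r and height h, πr²h = 1062 so h = 1062/(πr²), and S(r) = 2πr² + 2πrh = 2πr² + 2·1062/r.
S'(r) = 4πr − 2·1062/r² = 0 ⇒ r³ = 1062/(2π), so r ≈ 5.5290 and h = 2r ≈ 11.0580.
S''(r) = 4π + 4·1062/r³ > 0, so this is the minimum; S ≈ 576.2322.

576.2322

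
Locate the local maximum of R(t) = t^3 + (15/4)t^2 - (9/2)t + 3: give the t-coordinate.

R'(t) = 3t^2 + (15/2)t - 9/2. Setting R'(t) = 0 gives t ∈ {-3, 1/2}.
Since R''(t) = 6t + 15/2, we get R''(-3) = -21/2 < 0 ⇒ local maximum; R''(1/2) = 21/2 > 0 ⇒ local minimum.
So the local maximum value is R(-3) = 93/4.

-3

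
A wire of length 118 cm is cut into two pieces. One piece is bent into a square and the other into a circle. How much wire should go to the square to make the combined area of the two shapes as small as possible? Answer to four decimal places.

66.0917

Let x be the length used for the square. Square side x/4; circle radius (118−x)/(2π).
A(x) = (x/4)² + π·((118−x)/(2π))² = x²/16 + (118−x)²/(4π) for 0 ≤ x ≤ 118. A'(x) = x/8 − (118−x)/(2π) = 0 gives x = 4·118/(π+4) ≈ 66.0917.
A'' = 1/8 + 1/(2π) > 0, so this gives the minimum combined area; x ≈ 66.0917 cm to the square.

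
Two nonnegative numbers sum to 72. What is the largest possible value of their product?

1296

With x + y = 72, the product is P(x) = x(72 − x).
P'(x) = 72 − 2x = 0 gives x = 36; P'' = −2 < 0, so this is the maximum.
P = 36·36 = 1296.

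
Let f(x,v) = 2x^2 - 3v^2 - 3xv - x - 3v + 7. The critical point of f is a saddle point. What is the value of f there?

∂f/∂x = 4x - 3v - 1 = 0 and ∂f/∂v = -3x - 6v - 3 = 0, so (x, v) = (-1/11, -5/11).
The Hessian has f_{xx} = 4, f_{vv} = -6, f_{xv} = -3, giving D = -33 < 0, so the point is a saddle point.
f(-1/11, -5/11) = 85/11.

85/11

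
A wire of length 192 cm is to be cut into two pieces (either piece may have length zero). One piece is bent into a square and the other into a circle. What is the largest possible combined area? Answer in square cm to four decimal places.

2933.5439

Let x be the length used for the square. Square side x/4; circle radius (192−x)/(2π).
A(x) = (x/4)² + π·((192−x)/(2π))² = x²/16 + (192−x)²/(4π) for 0 ≤ x ≤ 192. A'(x) = x/8 − (192−x)/(2π) = 0 gives x = 4·192/(π+4) ≈ 107.5390.
A'' > 0, so the interior critical point is a minimum; the maximum is at an endpoint. A(0) = 2933.5439 and A(192) = 2304.0000, so the largest area is 2933.5439.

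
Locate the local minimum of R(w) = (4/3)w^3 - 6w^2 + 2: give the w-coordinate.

3

R'(w) = 4w^2 - 12w = 0 at w = 0, 3.
Second-derivative test with R''(w) = 8w - 12: R''(0) = -12 < 0 ⇒ local maximum; R''(3) = 12 > 0 ⇒ local minimum.
Thus R has its local minimum at w = 3, with value -16.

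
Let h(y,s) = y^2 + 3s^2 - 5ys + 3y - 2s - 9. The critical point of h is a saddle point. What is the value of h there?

∂h/∂y = 2y - 5s + 3 = 0 and ∂h/∂s = -5y + 6s - 2 = 0, so (y, s) = (8/13, 11/13).
The Hessian has h_{yy} = 2, h_{ss} = 6, h_{ys} = -5, giving D = -13 < 0, so the point is a saddle point.
h(8/13, 11/13) = -116/13.

-116/13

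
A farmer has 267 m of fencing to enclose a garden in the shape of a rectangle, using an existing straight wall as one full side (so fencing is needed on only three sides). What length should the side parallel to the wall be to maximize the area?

267/2

Let the sides perpendicular to the wall have length x and the parallel side y, so 2x + y = 267 and the area is A = xy = x(267 − 2x).
A'(x) = 267 − 4x = 0 gives x = 267/4, and A''(x) = −4 < 0 confirms a maximum.
Then y = 267 − 2·267/4 = 267/2 and A = 71289/8.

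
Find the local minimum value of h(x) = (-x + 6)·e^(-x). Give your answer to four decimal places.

-0.0009

By the product rule, h'(x) = (x - 7)·e^(-x). Since e^(-x) > 0, the only critical point is x = 7.
h''(7) has the same sign as 1 > 0, so this is a local minimum.
h(7) = (-1)·e^(-7) ≈ -0.0009.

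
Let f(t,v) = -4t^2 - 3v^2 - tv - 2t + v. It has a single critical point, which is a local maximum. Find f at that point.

18/47

∂f/∂t = -8t - v - 2 = 0 and ∂f/∂v = -t - 6v + 1 = 0, so (t, v) = (-13/47, 10/47).
The Hessian has f_{tt} = -8, f_{vv} = -6, f_{tv} = -1, giving D = 47 > 0 with f_{tt} < 0, so the point is a local maximum.
f(-13/47, 10/47) = 18/47.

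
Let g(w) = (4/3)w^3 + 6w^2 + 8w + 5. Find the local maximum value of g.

g'(w) = 4w^2 + 12w + 8. Setting g'(w) = 0 gives w ∈ {-2, -1}.
Second-derivative test with g''(w) = 8w + 12: g''(-2) = -4 < 0 ⇒ local maximum; g''(-1) = 4 > 0 ⇒ local minimum.
The local maximum is g(-2) = 7/3.

7/3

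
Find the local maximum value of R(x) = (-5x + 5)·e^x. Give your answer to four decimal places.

Differentiating with the product rule gives R'(x) = (-5x)·e^x. Since e^x > 0, the only critical point is x = 0.
R''(0) has the same sign as -5 < 0, so this is a local maximum.
R(0) = (5)·e^(0) ≈ 5.0000.

5.0000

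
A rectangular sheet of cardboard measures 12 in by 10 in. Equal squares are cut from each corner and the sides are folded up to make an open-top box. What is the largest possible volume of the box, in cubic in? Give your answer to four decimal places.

96.7706

With cut size x, the volume is V(x) = x(12 − 2x)(10 − 2x) for 0 < x < 5.
V'(x) = 12x^2 − 88x + 120. Setting V'(x) = 0 gives x ≈ 1.8107 (the root in (0, 5)).
V''(x) = 24x − 88 is negative there, so this is the maximum; V ≈ 96.7706.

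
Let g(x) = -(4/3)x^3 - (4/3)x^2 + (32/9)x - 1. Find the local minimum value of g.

-401/81

Critical points: g'(x) = -4x^2 - (8/3)x + 32/9 vanishes at x = -4/3, 2/3.
Second-derivative test with g''(x) = -8x - 8/3: g''(-4/3) = 8 > 0 ⇒ local minimum; g''(2/3) = -8 < 0 ⇒ local maximum.
So the local minimum value is g(-4/3) = -401/81.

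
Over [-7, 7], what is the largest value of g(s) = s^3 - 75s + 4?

254

g'(s) = 3s^2 - 75, which vanishes at s = -5 and s = 5.
Evaluating at the critical points and endpoints: g(-7) = 186,  g(-5) = 254,  g(5) = -246,  g(7) = -178.
So the maximum is g(-5) = 254.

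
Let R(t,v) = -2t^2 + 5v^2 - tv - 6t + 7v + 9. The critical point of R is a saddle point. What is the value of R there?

409/41

∂R/∂t = -4t - v - 6 = 0 and ∂R/∂v = -t + 10v + 7 = 0, so (t, v) = (-53/41, -34/41).
The Hessian has R_{tt} = -4, R_{vv} = 10, R_{tv} = -1, giving D = -41 < 0, so the point is a saddle point.
R(-53/41, -34/41) = 409/41.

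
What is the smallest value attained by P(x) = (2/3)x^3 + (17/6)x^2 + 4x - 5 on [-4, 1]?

-55/3

Differentiating, P'(x) = 2x^2 + (17/3)x + 4; which vanishes at x = -3/2 and x = -4/3.
Evaluating at the critical points and endpoints: P(-4) = -55/3; P(-3/2) = -55/8; P(-4/3) = -557/81; P(1) = 5/2.
Hence the absolute minimum is -55/3 at x = -4.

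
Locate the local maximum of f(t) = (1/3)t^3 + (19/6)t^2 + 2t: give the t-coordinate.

Critical points: f'(t) = t^2 + (19/3)t + 2 vanishes at t = -6, -1/3.
Since f''(t) = 2t + 19/3, we get f''(-6) = -17/3 < 0 ⇒ local maximum; f''(-1/3) = 17/3 > 0 ⇒ local minimum.
So the local maximum value is f(-6) = 30.

-6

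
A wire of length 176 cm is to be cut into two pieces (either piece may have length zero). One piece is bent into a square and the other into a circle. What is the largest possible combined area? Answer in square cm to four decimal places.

Let x be the length used for the square. Square side x/4; circle radius (176−x)/(2π).
A(x) = (x/4)² + π·((176−x)/(2π))² = x²/16 + (176−x)²/(4π) for 0 ≤ x ≤ 176. A'(x) = x/8 − (176−x)/(2π) = 0 gives x = 4·176/(π+4) ≈ 98.5775.
A'' > 0, so the interior critical point is a minimum; the maximum is at an endpoint. A(0) = 2464.9918 and A(176) = 1936.0000, so the largest area is 2464.9918.

2464.9918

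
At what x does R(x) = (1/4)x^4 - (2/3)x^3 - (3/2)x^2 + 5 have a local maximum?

R'(x) = x^3 - 2x^2 - 3x = 0 at x = -1, 0, 3.
R''(x) = 3x^2 - 4x - 3. R''(-1) = 4 > 0 ⇒ local minimum; R''(0) = -3 < 0 ⇒ local maximum; R''(3) = 12 > 0 ⇒ local minimum.
So the local maximum value is R(0) = 5.

0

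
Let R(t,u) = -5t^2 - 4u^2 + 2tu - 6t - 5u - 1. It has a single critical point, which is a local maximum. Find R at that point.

∂R/∂t = -10t + 2u - 6 = 0 and ∂R/∂u = 2t - 8u - 5 = 0, so (t, u) = (-29/38, -31/38).
The Hessian has R_{tt} = -10, R_{uu} = -8, R_{tu} = 2, giving D = 76 > 0 with R_{tt} < 0, so the point is a local maximum.
R(-29/38, -31/38) = 253/76.

253/76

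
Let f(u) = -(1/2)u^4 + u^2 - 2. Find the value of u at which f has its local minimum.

0

f'(u) = -2u^3 + 2u. Setting f'(u) = 0 gives u ∈ {-1, 0, 1}.
Second-derivative test with f''(u) = -6u^2 + 2: f''(-1) = -4 < 0 ⇒ local maximum; f''(0) = 2 > 0 ⇒ local minimum; f''(1) = -4 < 0 ⇒ local maximum.
Thus f has its local minimum at u = 0, with value -2.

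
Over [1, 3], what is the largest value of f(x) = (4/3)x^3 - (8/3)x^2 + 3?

15

Differentiating, f'(x) = 4x^2 - (16/3)x; whose only zero in [1, 3] is x = 4/3.
Compare values at every candidate in [1, 3]: f(1) = 5/3, f(4/3) = 115/81, f(3) = 15.
The maximum over the interval is 15, attained at x = 3.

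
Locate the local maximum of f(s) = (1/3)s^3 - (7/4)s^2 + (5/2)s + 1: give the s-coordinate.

1

f'(s) = s^2 - (7/2)s + 5/2. Setting f'(s) = 0 gives s ∈ {1, 5/2}.
Second-derivative test with f''(s) = 2s - 7/2: f''(1) = -3/2 < 0 ⇒ local maximum; f''(5/2) = 3/2 > 0 ⇒ local minimum.
Thus f has its local maximum at s = 1, with value 25/12.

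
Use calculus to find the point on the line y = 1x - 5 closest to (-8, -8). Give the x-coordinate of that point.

Minimize D(x)^2 = (x + 8)^2 + (x + 3)^2.
d/dx[D^2] = 2(x + 8) + 2·1·(x + 3) = 0 ⇒ x = -11/2.
Then y = -21/2 and the distance is √(25/2) ≈ 3.5355.

-11/2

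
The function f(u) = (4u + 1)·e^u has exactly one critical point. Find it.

By the product rule, f'(u) = (4u + 5)·e^u. Since e^u > 0, the only critical point is u = -5/4.
f''(-5/4) has the same sign as 4 > 0, so this is a local minimum.
f(-5/4) = (-4)·e^(-5/4) ≈ -1.1460.

-5/4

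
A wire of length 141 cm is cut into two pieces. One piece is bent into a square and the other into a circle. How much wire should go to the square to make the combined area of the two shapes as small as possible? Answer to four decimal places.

78.9740

Let x be the length used for the square. Square side x/4; circle radius (141−x)/(2π).
A(x) = (x/4)² + π·((141−x)/(2π))² = x²/16 + (141−x)²/(4π) for 0 ≤ x ≤ 141. A'(x) = x/8 − (141−x)/(2π) = 0 gives x = 4·141/(π+4) ≈ 78.9740.
A'' = 1/8 + 1/(2π) > 0, so this gives the minimum combined area; x ≈ 78.9740 cm to the square.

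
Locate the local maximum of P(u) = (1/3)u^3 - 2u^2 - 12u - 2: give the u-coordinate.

P'(u) = u^2 - 4u - 12 = 0 at u = -2, 6.
Second-derivative test with P''(u) = 2u - 4: P''(-2) = -8 < 0 ⇒ local maximum; P''(6) = 8 > 0 ⇒ local minimum.
Thus P has its local maximum at u = -2, with value 34/3.

-2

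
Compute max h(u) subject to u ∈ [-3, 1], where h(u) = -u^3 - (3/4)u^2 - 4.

Differentiating, h'(u) = -3u^2 - (3/2)u; which vanishes at u = -1/2 and u = 0.
Candidates: h(-3) = 65/4,  h(-1/2) = -65/16,  h(0) = -4,  h(1) = -23/4.
The maximum over the interval is 65/4, attained at u = -3.

65/4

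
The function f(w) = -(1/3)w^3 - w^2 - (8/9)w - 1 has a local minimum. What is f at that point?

f'(w) = -w^2 - 2w - 8/9. Setting f'(w) = 0 gives w ∈ {-4/3, -2/3}.
Second-derivative test with f''(w) = -2w - 2: f''(-4/3) = 2/3 > 0 ⇒ local minimum; f''(-2/3) = -2/3 < 0 ⇒ local maximum.
The local minimum is f(-4/3) = -65/81.

-65/81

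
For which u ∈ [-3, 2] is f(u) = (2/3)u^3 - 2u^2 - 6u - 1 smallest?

The derivative is 2u^2 - 4u - 6, whose only zero in [-3, 2] is u = -1.
Candidates: f(-3) = -19, f(-1) = 7/3, f(2) = -47/3.
So the minimum is f(-3) = -19.

-3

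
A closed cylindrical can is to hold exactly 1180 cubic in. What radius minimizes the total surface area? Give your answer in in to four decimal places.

With radius r and height h, πr²h = 1180 so h = 1180/(πr²), and S(r) = 2πr² + 2πrh = 2πr² + 2·1180/r.
S'(r) = 4πr − 2·1180/r² = 0 ⇒ r³ = 1180/(2π), so r ≈ 5.7267 and h = 2r ≈ 11.4533.
S''(r) = 4π + 4·1180/r³ > 0, so this is the minimum; S ≈ 618.1623.

5.7267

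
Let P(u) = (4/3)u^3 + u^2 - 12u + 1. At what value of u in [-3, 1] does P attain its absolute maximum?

P'(u) = 4u^2 + 2u - 12, whose only zero in [-3, 1] is u = -2.
Compare values at every candidate in [-3, 1]: P(-3) = 10, P(-2) = 55/3, P(1) = -26/3.
Hence the absolute maximum is 55/3 at u = -2.

-2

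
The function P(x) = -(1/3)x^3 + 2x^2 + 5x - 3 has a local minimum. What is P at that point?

-17/3

P'(x) = -x^2 + 4x + 5 = 0 at x = -1, 5.
P''(x) = -2x + 4. P''(-1) = 6 > 0 ⇒ local minimum; P''(5) = -6 < 0 ⇒ local maximum.
Thus P has its local minimum at x = -1, with value -17/3.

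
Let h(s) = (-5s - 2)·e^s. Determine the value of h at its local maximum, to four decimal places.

Differentiating with the product rule gives h'(s) = (-5s - 7)·e^s. Since e^s > 0, the only critical point is s = -7/5.
h''(-7/5) has the same sign as -5 < 0, so this is a local maximum.
h(-7/5) = (5)·e^(-7/5) ≈ 1.2330.

1.2330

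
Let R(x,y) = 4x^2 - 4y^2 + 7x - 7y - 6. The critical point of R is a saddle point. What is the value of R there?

∂R/∂x = 8x + 7 = 0 and ∂R/∂y = -8y - 7 = 0, so (x, y) = (-7/8, -7/8).
The Hessian has R_{xx} = 8, R_{yy} = -8, R_{xy} = 0, giving D = -64 < 0, so the point is a saddle point.
R(-7/8, -7/8) = -6.

-6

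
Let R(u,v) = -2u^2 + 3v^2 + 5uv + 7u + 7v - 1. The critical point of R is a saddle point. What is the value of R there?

∂R/∂u = -4u + 5v + 7 = 0 and ∂R/∂v = 5u + 6v + 7 = 0, so (u, v) = (1/7, -9/7).
The Hessian has R_{uu} = -4, R_{vv} = 6, R_{uv} = 5, giving D = -49 < 0, so the point is a saddle point.
R(1/7, -9/7) = -5.

-5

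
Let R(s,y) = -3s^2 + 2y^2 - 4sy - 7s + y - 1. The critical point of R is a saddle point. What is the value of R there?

∂R/∂s = -6s - 4y - 7 = 0 and ∂R/∂y = -4s + 4y + 1 = 0, so (s, y) = (-3/5, -17/20).
The Hessian has R_{ss} = -6, R_{yy} = 4, R_{sy} = -4, giving D = -40 < 0, so the point is a saddle point.
R(-3/5, -17/20) = 27/40.

27/40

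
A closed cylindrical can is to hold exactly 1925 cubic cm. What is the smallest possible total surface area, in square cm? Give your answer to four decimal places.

With radius r and height h, πr²h = 1925 so h = 1925/(πr²), and S(r) = 2πr² + 2πrh = 2πr² + 2·1925/r.
S'(r) = 4πr − 2·1925/r² = 0 ⇒ r³ = 1925/(2π), so r ≈ 6.7414 and h = 2r ≈ 13.4828.
S''(r) = 4π + 4·1925/r³ > 0, so this is the minimum; S ≈ 856.6466.

856.6466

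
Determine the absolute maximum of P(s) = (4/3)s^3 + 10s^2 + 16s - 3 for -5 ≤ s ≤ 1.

73/3

Differentiating, P'(s) = 4s^2 + 20s + 16; which vanishes at s = -4 and s = -1.
Candidates: P(-5) = 1/3; P(-4) = 23/3; P(-1) = -31/3; P(1) = 73/3.
The maximum over the interval is 73/3, attained at s = 1.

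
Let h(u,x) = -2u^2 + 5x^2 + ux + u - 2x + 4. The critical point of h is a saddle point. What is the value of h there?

163/41

∂h/∂u = -4u + x + 1 = 0 and ∂h/∂x = u + 10x - 2 = 0, so (u, x) = (12/41, 7/41).
The Hessian has h_{uu} = -4, h_{xx} = 10, h_{ux} = 1, giving D = -41 < 0, so the point is a saddle point.
h(12/41, 7/41) = 163/41.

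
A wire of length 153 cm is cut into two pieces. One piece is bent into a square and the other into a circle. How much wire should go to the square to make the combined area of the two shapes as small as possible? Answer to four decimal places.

85.6952

Let x be the length used for the square. Square side x/4; circle radius (153−x)/(2π).
A(x) = (x/4)² + π·((153−x)/(2π))² = x²/16 + (153−x)²/(4π) for 0 ≤ x ≤ 153. A'(x) = x/8 − (153−x)/(2π) = 0 gives x = 4·153/(π+4) ≈ 85.6952.
A'' = 1/8 + 1/(2π) > 0, so this gives the minimum combined area; x ≈ 85.6952 cm to the square.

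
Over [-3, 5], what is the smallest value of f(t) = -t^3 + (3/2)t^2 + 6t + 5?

The derivative is -3t^2 + 3t + 6, which vanishes at t = -1 and t = 2.
Compare values at every candidate in [-3, 5]: f(-3) = 55/2; f(-1) = 3/2; f(2) = 15; f(5) = -105/2.
So the minimum is f(5) = -105/2.

-105/2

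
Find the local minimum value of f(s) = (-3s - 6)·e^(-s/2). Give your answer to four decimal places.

-6.0000

By the product rule, f'(s) = ((3/2)s)·e^(-s/2). Since e^(-s/2) > 0, the only critical point is s = 0.
f''(0) has the same sign as 3/2 > 0, so this is a local minimum.
f(0) = (-6)·e^(0) ≈ -6.0000.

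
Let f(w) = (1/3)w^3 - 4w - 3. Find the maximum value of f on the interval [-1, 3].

2/3

f'(w) = w^2 - 4, whose only zero in [-1, 3] is w = 2.
Compare values at every candidate in [-1, 3]: f(-1) = 2/3, f(2) = -25/3, f(3) = -6.
The maximum over the interval is 2/3, attained at w = -1.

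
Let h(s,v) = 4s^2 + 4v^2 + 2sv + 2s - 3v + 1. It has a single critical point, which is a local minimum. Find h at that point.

-1/15

∂h/∂s = 8s + 2v + 2 = 0 and ∂h/∂v = 2s + 8v - 3 = 0, so (s, v) = (-11/30, 7/15).
The Hessian has h_{ss} = 8, h_{vv} = 8, h_{sv} = 2, giving D = 60 > 0 with h_{ss} > 0, so the point is a local minimum.
h(-11/30, 7/15) = -1/15.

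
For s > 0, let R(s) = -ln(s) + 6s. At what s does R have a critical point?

R'(s) = -1/s + 6 = 0 gives s = 1/6.
R''(s) = 1/s², which is positive for s > 0, so this is a local minimum.
R(1/6) = -1·ln(1/6) + 1 ≈ 2.7918.

1/6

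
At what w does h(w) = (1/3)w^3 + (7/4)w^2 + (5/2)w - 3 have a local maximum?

-5/2

Critical points: h'(w) = w^2 + (7/2)w + 5/2 vanishes at w = -5/2, -1.
Second-derivative test with h''(w) = 2w + 7/2: h''(-5/2) = -3/2 < 0 ⇒ local maximum; h''(-1) = 3/2 > 0 ⇒ local minimum.
The local maximum is h(-5/2) = -169/48.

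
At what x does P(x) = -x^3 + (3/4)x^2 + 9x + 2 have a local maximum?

2

P'(x) = -3x^2 + (3/2)x + 9. Setting P'(x) = 0 gives x ∈ {-3/2, 2}.
P''(x) = -6x + 3/2. P''(-3/2) = 21/2 > 0 ⇒ local minimum; P''(2) = -21/2 < 0 ⇒ local maximum.
So the local maximum value is P(2) = 15.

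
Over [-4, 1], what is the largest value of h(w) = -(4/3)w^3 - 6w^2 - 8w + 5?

Differentiating, h'(w) = -4w^2 - 12w - 8; which vanishes at w = -2 and w = -1.
Compare values at every candidate in [-4, 1]: h(-4) = 79/3; h(-2) = 23/3; h(-1) = 25/3; h(1) = -31/3.
Hence the absolute maximum is 79/3 at w = -4.

79/3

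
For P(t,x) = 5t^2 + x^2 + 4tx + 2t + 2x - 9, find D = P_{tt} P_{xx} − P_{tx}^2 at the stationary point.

∂P/∂t = 10t + 4x + 2 = 0 and ∂P/∂x = 4t + 2x + 2 = 0, so (t, x) = (1, -3).
The Hessian has P_{tt} = 10, P_{xx} = 2, P_{tx} = 4, giving D = 4 > 0 with P_{tt} > 0, so the point is a local minimum.
D = (10)·(2) − (4)^2 = 4.

4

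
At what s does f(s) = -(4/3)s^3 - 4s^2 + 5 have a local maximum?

0

Critical points: f'(s) = -4s^2 - 8s vanishes at s = -2, 0.
Since f''(s) = -8s - 8, we get f''(-2) = 8 > 0 ⇒ local minimum; f''(0) = -8 < 0 ⇒ local maximum.
So the local maximum value is f(0) = 5.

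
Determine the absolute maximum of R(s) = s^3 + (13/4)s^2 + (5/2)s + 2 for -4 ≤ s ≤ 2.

28

The derivative is 3s^2 + (13/2)s + 5/2, which vanishes at s = -5/3 and s = -1/2.
Evaluating at the critical points and endpoints: R(-4) = -20, R(-5/3) = 241/108, R(-1/2) = 23/16, R(2) = 28.
Hence the absolute maximum is 28 at s = 2.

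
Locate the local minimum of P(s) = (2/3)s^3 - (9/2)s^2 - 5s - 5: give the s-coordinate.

Critical points: P'(s) = 2s^2 - 9s - 5 vanishes at s = -1/2, 5.
Since P''(s) = 4s - 9, we get P''(-1/2) = -11 < 0 ⇒ local maximum; P''(5) = 11 > 0 ⇒ local minimum.
Thus P has its local minimum at s = 5, with value -355/6.

5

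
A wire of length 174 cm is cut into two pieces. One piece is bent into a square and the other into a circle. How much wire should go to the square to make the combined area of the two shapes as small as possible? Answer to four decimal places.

97.4573

Let x be the length used for the square. Square side x/4; circle radius (174−x)/(2π).
A(x) = (x/4)² + π·((174−x)/(2π))² = x²/16 + (174−x)²/(4π) for 0 ≤ x ≤ 174. A'(x) = x/8 − (174−x)/(2π) = 0 gives x = 4·174/(π+4) ≈ 97.4573.
A'' = 1/8 + 1/(2π) > 0, so this gives the minimum combined area; x ≈ 97.4573 cm to the square.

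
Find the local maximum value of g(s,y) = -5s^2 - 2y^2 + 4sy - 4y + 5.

25/3

∂g/∂s = -10s + 4y = 0 and ∂g/∂y = 4s - 4y - 4 = 0, so (s, y) = (-2/3, -5/3).
The Hessian has g_{ss} = -10, g_{yy} = -4, g_{sy} = 4, giving D = 24 > 0 with g_{ss} < 0, so the point is a local maximum.
g(-2/3, -5/3) = 25/3.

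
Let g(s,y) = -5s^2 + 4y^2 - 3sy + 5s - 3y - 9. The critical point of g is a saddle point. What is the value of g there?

∂g/∂s = -10s - 3y + 5 = 0 and ∂g/∂y = -3s + 8y - 3 = 0, so (s, y) = (31/89, 45/89).
The Hessian has g_{ss} = -10, g_{yy} = 8, g_{sy} = -3, giving D = -89 < 0, so the point is a saddle point.
g(31/89, 45/89) = -791/89.

-791/89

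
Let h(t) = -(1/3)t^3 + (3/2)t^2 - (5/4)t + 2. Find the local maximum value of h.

Critical points: h'(t) = -t^2 + 3t - 5/4 vanishes at t = 1/2, 5/2.
h''(t) = -2t + 3. h''(1/2) = 2 > 0 ⇒ local minimum; h''(5/2) = -2 < 0 ⇒ local maximum.
Thus h has its local maximum at t = 5/2, with value 73/24.

73/24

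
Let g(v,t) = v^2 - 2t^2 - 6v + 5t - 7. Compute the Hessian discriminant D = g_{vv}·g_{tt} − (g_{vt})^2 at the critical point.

-8

∂g/∂v = 2v - 6 = 0 and ∂g/∂t = -4t + 5 = 0, so (v, t) = (3, 5/4).
The Hessian has g_{vv} = 2, g_{tt} = -4, g_{vt} = 0, giving D = -8 < 0, so the point is a saddle point.
D = (2)·(-4) − (0)^2 = -8.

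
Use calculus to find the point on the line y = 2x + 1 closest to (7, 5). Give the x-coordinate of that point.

3

Minimize D(x)^2 = (x - 7)^2 + (2x - 4)^2.
d/dx[D^2] = 2(x - 7) + 2·2·(2x - 4) = 0 ⇒ x = 3.
Then y = 7 and the distance is √(20) ≈ 4.4721.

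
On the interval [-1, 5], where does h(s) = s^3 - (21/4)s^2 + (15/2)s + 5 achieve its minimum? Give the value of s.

The derivative is 3s^2 - (21/2)s + 15/2, which vanishes at s = 1 and s = 5/2.
Candidates: h(-1) = -35/4; h(1) = 33/4; h(5/2) = 105/16; h(5) = 145/4.
So the minimum is h(-1) = -35/4.

-1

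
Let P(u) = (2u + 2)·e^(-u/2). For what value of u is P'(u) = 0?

By the product rule, P'(u) = (-u + 1)·e^(-u/2). Since e^(-u/2) > 0, the only critical point is u = 1.
P''(1) has the same sign as -1 < 0, so this is a local maximum.
P(1) = (4)·e^(-1/2) ≈ 2.4261.

1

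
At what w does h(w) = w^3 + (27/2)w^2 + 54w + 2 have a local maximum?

h'(w) = 3w^2 + 27w + 54. Setting h'(w) = 0 gives w ∈ {-6, -3}.
h''(w) = 6w + 27. h''(-6) = -9 < 0 ⇒ local maximum; h''(-3) = 9 > 0 ⇒ local minimum.
Thus h has its local maximum at w = -6, with value -52.

-6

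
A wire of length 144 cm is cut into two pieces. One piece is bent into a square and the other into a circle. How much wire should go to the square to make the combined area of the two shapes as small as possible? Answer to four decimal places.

80.6543

Let x be the length used for the square. Square side x/4; circle radius (144−x)/(2π).
A(x) = (x/4)² + π·((144−x)/(2π))² = x²/16 + (144−x)²/(4π) for 0 ≤ x ≤ 144. A'(x) = x/8 − (144−x)/(2π) = 0 gives x = 4·144/(π+4) ≈ 80.6543.
A'' = 1/8 + 1/(2π) > 0, so this gives the minimum combined area; x ≈ 80.6543 cm to the square.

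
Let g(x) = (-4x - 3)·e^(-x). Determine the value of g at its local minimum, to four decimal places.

-3.1152

By the product rule, g'(x) = (4x - 1)·e^(-x). Since e^(-x) > 0, the only critical point is x = 1/4.
g''(1/4) has the same sign as 4 > 0, so this is a local minimum.
g(1/4) = (-4)·e^(-1/4) ≈ -3.1152.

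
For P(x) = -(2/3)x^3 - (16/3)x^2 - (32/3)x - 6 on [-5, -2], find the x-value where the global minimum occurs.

-4

The derivative is -2x^2 - (32/3)x - 32/3, whose only zero in [-5, -2] is x = -4.
Compare values at every candidate in [-5, -2]: P(-5) = -8/3; P(-4) = -6; P(-2) = -2/3.
So the minimum is P(-4) = -6.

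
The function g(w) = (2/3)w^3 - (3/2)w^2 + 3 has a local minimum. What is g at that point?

15/8

g'(w) = 2w^2 - 3w = 0 at w = 0, 3/2.
Since g''(w) = 4w - 3, we get g''(0) = -3 < 0 ⇒ local maximum; g''(3/2) = 3 > 0 ⇒ local minimum.
So the local minimum value is g(3/2) = 15/8.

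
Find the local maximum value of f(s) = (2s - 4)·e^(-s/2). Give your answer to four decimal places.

Differentiating with the product rule gives f'(s) = (-s + 4)·e^(-s/2). Since e^(-s/2) > 0, the only critical point is s = 4.
f''(4) has the same sign as -1 < 0, so this is a local maximum.
f(4) = (4)·e^(-2) ≈ 0.5413.

0.5413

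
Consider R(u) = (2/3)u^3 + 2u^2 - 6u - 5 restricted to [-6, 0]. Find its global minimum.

R'(u) = 2u^2 + 4u - 6, whose only zero in [-6, 0] is u = -3.
Evaluating at the critical points and endpoints: R(-6) = -41, R(-3) = 13, R(0) = -5.
Hence the absolute minimum is -41 at u = -6.

-41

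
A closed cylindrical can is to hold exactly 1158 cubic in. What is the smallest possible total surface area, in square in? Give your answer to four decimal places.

610.4549

With radius r and height h, πr²h = 1158 so h = 1158/(πr²), and S(r) = 2πr² + 2πrh = 2πr² + 2·1158/r.
S'(r) = 4πr − 2·1158/r² = 0 ⇒ r³ = 1158/(2π), so r ≈ 5.6908 and h = 2r ≈ 11.3817.
S''(r) = 4π + 4·1158/r³ > 0, so this is the minimum; S ≈ 610.4549.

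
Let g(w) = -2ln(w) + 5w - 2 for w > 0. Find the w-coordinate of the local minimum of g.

g'(w) = -2/w + 5 = 0 gives w = 2/5.
g''(w) = 2/w², which is positive for w > 0, so this is a local minimum.
g(2/5) = -2·ln(2/5) + 2 - 2 ≈ 1.8326.

2/5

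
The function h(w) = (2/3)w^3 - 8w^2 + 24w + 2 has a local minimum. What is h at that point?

Critical points: h'(w) = 2w^2 - 16w + 24 vanishes at w = 2, 6.
Second-derivative test with h''(w) = 4w - 16: h''(2) = -8 < 0 ⇒ local maximum; h''(6) = 8 > 0 ⇒ local minimum.
The local minimum is h(6) = 2.

2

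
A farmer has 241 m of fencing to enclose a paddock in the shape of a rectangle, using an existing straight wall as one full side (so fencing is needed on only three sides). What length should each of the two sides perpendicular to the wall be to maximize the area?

241/4

Let the sides perpendicular to the wall have length x and the parallel side y, so 2x + y = 241 and the area is A = xy = x(241 − 2x).
A'(x) = 241 − 4x = 0 gives x = 241/4, and A''(x) = −4 < 0 confirms a maximum.
Then y = 241 − 2·241/4 = 241/2 and A = 58081/8.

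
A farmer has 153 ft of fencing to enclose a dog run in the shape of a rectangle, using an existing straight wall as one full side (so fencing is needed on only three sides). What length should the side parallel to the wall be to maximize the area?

153/2

Let the sides perpendicular to the wall have length x and the parallel side y, so 2x + y = 153 and the area is A = xy = x(153 − 2x).
A'(x) = 153 − 4x = 0 gives x = 153/4, and A''(x) = −4 < 0 confirms a maximum.
Then y = 153 − 2·153/4 = 153/2 and A = 23409/8.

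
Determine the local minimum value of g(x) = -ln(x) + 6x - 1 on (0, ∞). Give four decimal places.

g'(x) = -1/x + 6 = 0 gives x = 1/6.
g''(x) = 1/x², which is positive for x > 0, so this is a local minimum.
g(1/6) = -1·ln(1/6) + 1 - 1 ≈ 1.7918.

1.7918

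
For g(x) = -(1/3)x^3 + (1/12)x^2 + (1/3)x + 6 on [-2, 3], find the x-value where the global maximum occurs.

Differentiating, g'(x) = -x^2 + (1/6)x + 1/3; which vanishes at x = -1/2 and x = 2/3.
Evaluating at the critical points and endpoints: g(-2) = 25/3; g(-1/2) = 283/48; g(2/3) = 499/81; g(3) = -5/4.
So the maximum is g(-2) = 25/3.

-2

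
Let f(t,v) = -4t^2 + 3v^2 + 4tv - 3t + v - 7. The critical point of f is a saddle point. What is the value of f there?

-413/64

∂f/∂t = -8t + 4v - 3 = 0 and ∂f/∂v = 4t + 6v + 1 = 0, so (t, v) = (-11/32, 1/16).
The Hessian has f_{tt} = -8, f_{vv} = 6, f_{tv} = 4, giving D = -64 < 0, so the point is a saddle point.
f(-11/32, 1/16) = -413/64.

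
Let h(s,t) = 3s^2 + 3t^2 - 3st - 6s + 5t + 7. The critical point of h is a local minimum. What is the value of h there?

32/9

∂h/∂s = 6s - 3t - 6 = 0 and ∂h/∂t = -3s + 6t + 5 = 0, so (s, t) = (7/9, -4/9).
The Hessian has h_{ss} = 6, h_{tt} = 6, h_{st} = -3, giving D = 27 > 0 with h_{ss} > 0, so the point is a local minimum.
h(7/9, -4/9) = 32/9.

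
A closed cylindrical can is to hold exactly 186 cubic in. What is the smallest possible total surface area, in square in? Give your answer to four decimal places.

With radius r and height h, πr²h = 186 so h = 186/(πr²), and S(r) = 2πr² + 2πrh = 2πr² + 2·186/r.
S'(r) = 4πr − 2·186/r² = 0 ⇒ r³ = 186/(2π), so r ≈ 3.0935 and h = 2r ≈ 6.1869.
S''(r) = 4π + 4·186/r³ > 0, so this is the minimum; S ≈ 180.3806.

180.3806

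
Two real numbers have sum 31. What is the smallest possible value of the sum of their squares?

With a + b = 31, a^2 + b^2 = a^2 + (31 − a)^2.
The derivative 2a − 2(31 − a) = 4a − 62 vanishes at a = 31/2; second derivative 4 > 0, a minimum.
The minimum is 2·(31/2)^2 = 961/2.

961/2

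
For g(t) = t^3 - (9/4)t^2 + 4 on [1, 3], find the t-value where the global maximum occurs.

3

Differentiating, g'(t) = 3t^2 - (9/2)t; whose only zero in [1, 3] is t = 3/2.
Compare values at every candidate in [1, 3]: g(1) = 11/4, g(3/2) = 37/16, g(3) = 43/4.
Hence the absolute maximum is 43/4 at t = 3.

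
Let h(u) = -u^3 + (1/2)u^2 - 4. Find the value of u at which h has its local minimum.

0

h'(u) = -3u^2 + u = 0 at u = 0, 1/3.
Second-derivative test with h''(u) = -6u + 1: h''(0) = 1 > 0 ⇒ local minimum; h''(1/3) = -1 < 0 ⇒ local maximum.
Thus h has its local minimum at u = 0, with value -4.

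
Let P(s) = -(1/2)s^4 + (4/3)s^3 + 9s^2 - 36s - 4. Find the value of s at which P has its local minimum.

P'(s) = -2s^3 + 4s^2 + 18s - 36. Setting P'(s) = 0 gives s ∈ {-3, 2, 3}.
Since P''(s) = -6s^2 + 8s + 18, we get P''(-3) = -60 < 0 ⇒ local maximum; P''(2) = 10 > 0 ⇒ local minimum; P''(3) = -12 < 0 ⇒ local maximum.
Thus P has its local minimum at s = 2, with value -112/3.

2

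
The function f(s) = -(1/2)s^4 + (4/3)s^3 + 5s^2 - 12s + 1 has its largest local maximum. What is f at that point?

f'(s) = -2s^3 + 4s^2 + 10s - 12. Setting f'(s) = 0 gives s ∈ {-2, 1, 3}.
Second-derivative test with f''(s) = -6s^2 + 8s + 10: f''(-2) = -30 < 0 ⇒ local maximum; f''(1) = 12 > 0 ⇒ local minimum; f''(3) = -20 < 0 ⇒ local maximum.
Thus f has its largest local maximum at s = -2, with value 79/3.

79/3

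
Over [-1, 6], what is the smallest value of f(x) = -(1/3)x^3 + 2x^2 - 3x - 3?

f'(x) = -x^2 + 4x - 3, which vanishes at x = 1 and x = 3.
Compare values at every candidate in [-1, 6]: f(-1) = 7/3,  f(1) = -13/3,  f(3) = -3,  f(6) = -21.
The minimum over the interval is -21, attained at x = 6.

-21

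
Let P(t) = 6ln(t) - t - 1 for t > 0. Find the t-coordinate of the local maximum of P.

P'(t) = 6/t − 1 = 0 gives t = 6.
P''(t) = -6/t², which is negative for t > 0, so this is a local maximum.
P(6) = 6·ln(6) - 6 - 1 ≈ 3.7506.

6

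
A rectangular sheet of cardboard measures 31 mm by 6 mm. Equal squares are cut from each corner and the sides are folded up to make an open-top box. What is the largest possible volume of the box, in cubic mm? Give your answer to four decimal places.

126.3596

With cut size x, the volume is V(x) = x(31 − 2x)(6 − 2x) for 0 < x < 3.
V'(x) = 12x^2 − 148x + 186. Setting V'(x) = 0 gives x ≈ 1.4203 (the root in (0, 3)).
V''(x) = 24x − 148 is negative there, so this is the maximum; V ≈ 126.3596.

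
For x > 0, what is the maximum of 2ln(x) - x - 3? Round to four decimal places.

g'(x) = 2/x − 1 = 0 gives x = 2.
g''(x) = -2/x², which is negative for x > 0, so this is a local maximum.
g(2) = 2·ln(2) - 2 - 3 ≈ -3.6137.

-3.6137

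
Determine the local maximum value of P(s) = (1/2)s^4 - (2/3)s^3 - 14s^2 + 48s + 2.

P'(s) = 2s^3 - 2s^2 - 28s + 48 = 0 at s = -4, 2, 3.
Since P''(s) = 6s^2 - 4s - 28, we get P''(-4) = 84 > 0 ⇒ local minimum; P''(2) = -12 < 0 ⇒ local maximum; P''(3) = 14 > 0 ⇒ local minimum.
The local maximum is P(2) = 134/3.

134/3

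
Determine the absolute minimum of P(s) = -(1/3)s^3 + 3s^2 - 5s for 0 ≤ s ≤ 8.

The derivative is -s^2 + 6s - 5, which vanishes at s = 1 and s = 5.
Candidates: P(0) = 0, P(1) = -7/3, P(5) = 25/3, P(8) = -56/3.
Hence the absolute minimum is -56/3 at s = 8.

-56/3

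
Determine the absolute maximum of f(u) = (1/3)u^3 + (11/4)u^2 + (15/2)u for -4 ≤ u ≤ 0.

Differentiating, f'(u) = u^2 + (11/2)u + 15/2; which vanishes at u = -3 and u = -5/2.
Evaluating at the critical points and endpoints: f(-4) = -22/3,  f(-3) = -27/4,  f(-5/2) = -325/48,  f(0) = 0.
The maximum over the interval is 0, attained at u = 0.

0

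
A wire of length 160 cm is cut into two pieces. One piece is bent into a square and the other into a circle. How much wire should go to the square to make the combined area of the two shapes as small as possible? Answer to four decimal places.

Let x be the length used for the square. Square side x/4; circle radius (160−x)/(2π).
A(x) = (x/4)² + π·((160−x)/(2π))² = x²/16 + (160−x)²/(4π) for 0 ≤ x ≤ 160. A'(x) = x/8 − (160−x)/(2π) = 0 gives x = 4·160/(π+4) ≈ 89.6159.
A'' = 1/8 + 1/(2π) > 0, so this gives the minimum combined area; x ≈ 89.6159 cm to the square.

89.6159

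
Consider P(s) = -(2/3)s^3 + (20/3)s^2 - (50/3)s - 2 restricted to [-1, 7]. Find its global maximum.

22

Differentiating, P'(s) = -2s^2 + (40/3)s - 50/3; which vanishes at s = 5/3 and s = 5.
Candidates: P(-1) = 22, P(5/3) = -1162/81, P(5) = -2, P(7) = -62/3.
Hence the absolute maximum is 22 at s = -1.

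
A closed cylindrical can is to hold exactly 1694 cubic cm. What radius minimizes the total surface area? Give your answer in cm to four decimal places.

6.4602

With radius r and height h, πr²h = 1694 so h = 1694/(πr²), and S(r) = 2πr² + 2πrh = 2πr² + 2·1694/r.
S'(r) = 4πr − 2·1694/r² = 0 ⇒ r³ = 1694/(2π), so r ≈ 6.4602 and h = 2r ≈ 12.9204.
S''(r) = 4π + 4·1694/r³ > 0, so this is the minimum; S ≈ 786.6656.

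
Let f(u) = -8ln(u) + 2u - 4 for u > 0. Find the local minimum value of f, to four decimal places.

-7.0904

f'(u) = -8/u + 2 = 0 gives u = 4.
f''(u) = 8/u², which is positive for u > 0, so this is a local minimum.
f(4) = -8·ln(4) + 8 - 4 ≈ -7.0904.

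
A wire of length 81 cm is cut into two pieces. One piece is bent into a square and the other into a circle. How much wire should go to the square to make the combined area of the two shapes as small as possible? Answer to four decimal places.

Let x be the length used for the square. Square side x/4; circle radius (81−x)/(2π).
A(x) = (x/4)² + π·((81−x)/(2π))² = x²/16 + (81−x)²/(4π) for 0 ≤ x ≤ 81. A'(x) = x/8 − (81−x)/(2π) = 0 gives x = 4·81/(π+4) ≈ 45.3680.
A'' = 1/8 + 1/(2π) > 0, so this gives the minimum combined area; x ≈ 45.3680 cm to the square.

45.3680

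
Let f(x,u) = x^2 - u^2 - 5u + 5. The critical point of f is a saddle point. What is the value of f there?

∂f/∂x = 2x = 0 and ∂f/∂u = -2u - 5 = 0, so (x, u) = (0, -5/2).
The Hessian has f_{xx} = 2, f_{uu} = -2, f_{xu} = 0, giving D = -4 < 0, so the point is a saddle point.
f(0, -5/2) = 45/4.

45/4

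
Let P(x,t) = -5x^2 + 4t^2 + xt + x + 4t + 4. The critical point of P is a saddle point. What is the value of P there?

244/81

∂P/∂x = -10x + t + 1 = 0 and ∂P/∂t = x + 8t + 4 = 0, so (x, t) = (4/81, -41/81).
The Hessian has P_{xx} = -10, P_{tt} = 8, P_{xt} = 1, giving D = -81 < 0, so the point is a saddle point.
P(4/81, -41/81) = 244/81.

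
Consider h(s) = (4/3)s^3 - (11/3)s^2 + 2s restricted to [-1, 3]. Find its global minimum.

Differentiating, h'(s) = 4s^2 - (22/3)s + 2; which vanishes at s = 1/3 and s = 3/2.
Compare values at every candidate in [-1, 3]: h(-1) = -7,  h(1/3) = 25/81,  h(3/2) = -3/4,  h(3) = 9.
The minimum over the interval is -7, attained at s = -1.

-7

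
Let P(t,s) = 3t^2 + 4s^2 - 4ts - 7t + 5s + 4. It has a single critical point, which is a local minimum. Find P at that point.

∂P/∂t = 6t - 4s - 7 = 0 and ∂P/∂s = -4t + 8s + 5 = 0, so (t, s) = (9/8, -1/16).
The Hessian has P_{tt} = 6, P_{ss} = 8, P_{ts} = -4, giving D = 32 > 0 with P_{tt} > 0, so the point is a local minimum.
P(9/8, -1/16) = -3/32.

-3/32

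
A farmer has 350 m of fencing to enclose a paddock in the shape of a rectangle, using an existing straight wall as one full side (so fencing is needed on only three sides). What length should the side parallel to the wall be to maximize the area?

Let the sides perpendicular to the wall have length x and the parallel side y, so 2x + y = 350 and the area is A = xy = x(350 − 2x).
A'(x) = 350 − 4x = 0 gives x = 175/2, and A''(x) = −4 < 0 confirms a maximum.
Then y = 350 − 2·175/2 = 175 and A = 30625/2.

175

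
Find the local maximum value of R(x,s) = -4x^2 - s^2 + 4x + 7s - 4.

∂R/∂x = -8x + 4 = 0 and ∂R/∂s = -2s + 7 = 0, so (x, s) = (1/2, 7/2).
The Hessian has R_{xx} = -8, R_{ss} = -2, R_{xs} = 0, giving D = 16 > 0 with R_{xx} < 0, so the point is a local maximum.
R(1/2, 7/2) = 37/4.

37/4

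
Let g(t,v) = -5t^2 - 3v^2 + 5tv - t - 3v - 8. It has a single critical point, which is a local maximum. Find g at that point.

-31/5

∂g/∂t = -10t + 5v - 1 = 0 and ∂g/∂v = 5t - 6v - 3 = 0, so (t, v) = (-3/5, -1).
The Hessian has g_{tt} = -10, g_{vv} = -6, g_{tv} = 5, giving D = 35 > 0 with g_{tt} < 0, so the point is a local maximum.
g(-3/5, -1) = -31/5.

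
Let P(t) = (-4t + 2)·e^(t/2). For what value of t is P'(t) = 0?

-3/2

By the product rule, P'(t) = (-2t - 3)·e^(t/2). Since e^(t/2) > 0, the only critical point is t = -3/2.
P''(-3/2) has the same sign as -2 < 0, so this is a local maximum.
P(-3/2) = (8)·e^(-3/4) ≈ 3.7789.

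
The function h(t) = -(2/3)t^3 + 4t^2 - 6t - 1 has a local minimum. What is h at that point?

-11/3

h'(t) = -2t^2 + 8t - 6 = 0 at t = 1, 3.
h''(t) = -4t + 8. h''(1) = 4 > 0 ⇒ local minimum; h''(3) = -4 < 0 ⇒ local maximum.
Thus h has its local minimum at t = 1, with value -11/3.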